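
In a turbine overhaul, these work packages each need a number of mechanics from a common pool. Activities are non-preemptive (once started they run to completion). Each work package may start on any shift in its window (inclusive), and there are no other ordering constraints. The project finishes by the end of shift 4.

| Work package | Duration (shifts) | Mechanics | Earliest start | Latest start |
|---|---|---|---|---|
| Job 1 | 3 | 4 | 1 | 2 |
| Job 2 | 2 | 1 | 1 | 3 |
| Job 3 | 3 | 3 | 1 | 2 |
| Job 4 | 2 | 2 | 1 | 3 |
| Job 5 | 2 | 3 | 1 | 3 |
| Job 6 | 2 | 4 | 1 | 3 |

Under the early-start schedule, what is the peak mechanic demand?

17

Early-start schedule: Job 1@1, Job 2@1, Job 3@1, Job 4@1, Job 5@1, Job 6@1.
Load per shift: shift 1: 17, shift 2: 17, shift 3: 7, shift 4: 0.
Peak is 17.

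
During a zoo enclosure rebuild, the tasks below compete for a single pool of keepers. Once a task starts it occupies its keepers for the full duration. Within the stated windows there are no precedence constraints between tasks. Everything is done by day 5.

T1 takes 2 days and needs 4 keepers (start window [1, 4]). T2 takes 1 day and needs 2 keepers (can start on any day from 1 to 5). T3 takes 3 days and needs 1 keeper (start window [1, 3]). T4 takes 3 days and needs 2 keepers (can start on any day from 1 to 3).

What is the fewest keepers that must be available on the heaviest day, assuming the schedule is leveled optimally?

Early-start (T1@1, T2@1, T3@1, T4@1) gives peak 9: d1:9  d2:7  d3:3  d4:0  d5:0.
Shift T2→3, T4→3.
Schedule T1@1, T2@3, T3@1, T4@3: d1:5  d2:5  d3:5  d4:2  d5:2 — peak 5.

5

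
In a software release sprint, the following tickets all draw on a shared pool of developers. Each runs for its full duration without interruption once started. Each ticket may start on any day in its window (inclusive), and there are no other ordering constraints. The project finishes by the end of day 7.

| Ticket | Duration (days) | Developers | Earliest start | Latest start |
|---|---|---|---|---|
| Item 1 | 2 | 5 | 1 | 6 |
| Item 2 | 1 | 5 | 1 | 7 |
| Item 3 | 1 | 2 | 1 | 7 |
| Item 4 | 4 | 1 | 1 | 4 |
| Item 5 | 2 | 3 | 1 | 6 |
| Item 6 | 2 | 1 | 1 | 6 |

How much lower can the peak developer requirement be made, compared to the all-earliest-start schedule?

12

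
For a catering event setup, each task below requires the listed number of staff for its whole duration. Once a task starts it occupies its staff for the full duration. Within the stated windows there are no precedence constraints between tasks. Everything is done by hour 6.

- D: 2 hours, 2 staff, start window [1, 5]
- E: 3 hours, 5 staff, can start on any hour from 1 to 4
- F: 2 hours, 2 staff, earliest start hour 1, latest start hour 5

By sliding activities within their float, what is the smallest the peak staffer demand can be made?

5

Early-start (D@1, E@1, F@1) gives peak 9: h1:9  h2:9  h3:5  h4:0  h5:0  h6:0.
Shift E→3.
Schedule D@1, E@3, F@1: h1:4  h2:4  h3:5  h4:5  h5:5  h6:0 — peak 5.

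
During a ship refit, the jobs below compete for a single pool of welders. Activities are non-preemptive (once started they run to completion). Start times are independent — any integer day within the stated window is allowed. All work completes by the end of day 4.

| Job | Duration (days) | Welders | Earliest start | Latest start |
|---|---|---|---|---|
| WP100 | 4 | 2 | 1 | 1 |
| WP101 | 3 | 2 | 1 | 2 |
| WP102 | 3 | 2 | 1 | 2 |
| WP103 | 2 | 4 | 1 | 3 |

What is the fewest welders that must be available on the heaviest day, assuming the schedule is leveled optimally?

10

Schedule WP100@1, WP101@1, WP102@1, WP103@1: d1:10  d2:10  d3:6  d4:2 — peak 10.
No arrangement of the 12 feasible schedules does better.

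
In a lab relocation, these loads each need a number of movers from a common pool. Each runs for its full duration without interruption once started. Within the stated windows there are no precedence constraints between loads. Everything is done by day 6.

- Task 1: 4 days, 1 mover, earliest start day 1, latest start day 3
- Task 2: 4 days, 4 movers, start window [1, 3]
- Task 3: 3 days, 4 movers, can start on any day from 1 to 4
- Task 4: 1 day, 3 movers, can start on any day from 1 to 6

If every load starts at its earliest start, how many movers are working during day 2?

At early start, day 2 has: Task 1, Task 2, Task 3.
Demand: 1 + 4 + 4 = 9.

9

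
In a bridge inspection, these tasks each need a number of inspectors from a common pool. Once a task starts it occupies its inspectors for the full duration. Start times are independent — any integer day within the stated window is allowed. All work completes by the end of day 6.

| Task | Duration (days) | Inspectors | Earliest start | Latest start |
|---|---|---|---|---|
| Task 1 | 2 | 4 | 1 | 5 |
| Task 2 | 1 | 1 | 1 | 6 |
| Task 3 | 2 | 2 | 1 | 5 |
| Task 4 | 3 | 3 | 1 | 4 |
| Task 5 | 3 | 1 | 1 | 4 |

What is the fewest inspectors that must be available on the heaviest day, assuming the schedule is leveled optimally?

5

Early-start (Task 1@1, Task 2@1, Task 3@1, Task 4@1, Task 5@1) gives peak 11: d1:11  d2:10  d3:4  d4:0  d5:0  d6:0.
Shift Task 3→5, Task 4→3, Task 5→2.
Schedule Task 1@1, Task 2@1, Task 3@5, Task 4@3, Task 5@2: d1:5  d2:5  d3:4  d4:4  d5:5  d6:2 — peak 5.
Total inspector-days = 25 over 6 days ⇒ peak ≥ ⌈25/6⌉ = 5, so 5 is optimal.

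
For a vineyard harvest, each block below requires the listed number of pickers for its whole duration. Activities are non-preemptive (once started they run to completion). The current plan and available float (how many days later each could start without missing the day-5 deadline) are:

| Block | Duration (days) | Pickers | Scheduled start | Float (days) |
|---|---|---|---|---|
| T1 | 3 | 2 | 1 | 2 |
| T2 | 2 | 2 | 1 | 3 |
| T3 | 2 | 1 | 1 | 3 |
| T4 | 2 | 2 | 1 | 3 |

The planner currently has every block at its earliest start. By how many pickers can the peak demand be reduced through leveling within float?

3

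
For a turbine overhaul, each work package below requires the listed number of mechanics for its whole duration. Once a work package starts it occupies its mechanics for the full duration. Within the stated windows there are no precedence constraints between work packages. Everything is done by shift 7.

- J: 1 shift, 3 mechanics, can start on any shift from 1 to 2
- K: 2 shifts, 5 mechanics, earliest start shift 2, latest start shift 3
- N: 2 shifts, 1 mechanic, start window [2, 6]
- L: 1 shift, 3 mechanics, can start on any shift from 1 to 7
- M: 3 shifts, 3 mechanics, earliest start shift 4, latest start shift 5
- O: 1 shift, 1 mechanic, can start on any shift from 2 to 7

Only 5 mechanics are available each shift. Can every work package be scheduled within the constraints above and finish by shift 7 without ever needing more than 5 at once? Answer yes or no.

yes

Schedule J@1, K@2, N@4, L@4, M@5, O@4: s1:3  s2:5  s3:5  s4:5  s5:4  s6:3  s7:3 — peak 5 ≤ 5.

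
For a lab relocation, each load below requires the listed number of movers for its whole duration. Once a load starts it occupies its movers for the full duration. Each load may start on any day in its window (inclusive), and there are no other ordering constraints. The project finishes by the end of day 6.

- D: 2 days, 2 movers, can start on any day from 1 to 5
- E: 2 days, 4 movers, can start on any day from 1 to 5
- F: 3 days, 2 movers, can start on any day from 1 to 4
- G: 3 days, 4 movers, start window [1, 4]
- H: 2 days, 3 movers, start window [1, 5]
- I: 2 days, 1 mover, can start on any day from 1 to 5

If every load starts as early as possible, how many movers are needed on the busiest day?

Early-start schedule: D@1, E@1, F@1, G@1, H@1, I@1.
Load per day: day 1: 16, day 2: 16, day 3: 6, day 4: 0, day 5: 0, day 6: 0.
Peak is 16.

16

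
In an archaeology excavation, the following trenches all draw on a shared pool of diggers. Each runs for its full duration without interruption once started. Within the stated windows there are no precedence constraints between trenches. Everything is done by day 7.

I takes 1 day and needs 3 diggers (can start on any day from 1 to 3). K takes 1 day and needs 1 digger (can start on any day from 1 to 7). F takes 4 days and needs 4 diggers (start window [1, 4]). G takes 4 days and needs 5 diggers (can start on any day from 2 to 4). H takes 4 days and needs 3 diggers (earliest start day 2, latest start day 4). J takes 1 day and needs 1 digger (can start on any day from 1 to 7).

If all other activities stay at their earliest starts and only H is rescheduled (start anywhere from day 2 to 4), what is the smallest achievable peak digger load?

H@2: d1:9  d2:12  d3:12  d4:12  d5:8  d6:0  d7:0 → peak 12
H@3: d1:9  d2:9  d3:12  d4:12  d5:8  d6:3  d7:0 → peak 12
H@4: d1:9  d2:9  d3:9  d4:12  d5:8  d6:3  d7:3 → peak 12
Best is H@2, peak 12.

12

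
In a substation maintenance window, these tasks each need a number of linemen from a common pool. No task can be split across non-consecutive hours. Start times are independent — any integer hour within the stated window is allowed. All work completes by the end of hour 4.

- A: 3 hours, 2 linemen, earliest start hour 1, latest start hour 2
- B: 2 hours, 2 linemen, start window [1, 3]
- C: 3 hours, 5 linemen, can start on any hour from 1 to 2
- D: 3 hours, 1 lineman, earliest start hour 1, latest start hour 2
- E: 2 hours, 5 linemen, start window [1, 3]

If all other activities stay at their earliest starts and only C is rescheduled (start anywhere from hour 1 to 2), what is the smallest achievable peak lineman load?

15

C@1: h1:15  h2:15  h3:8  h4:0 → peak 15
C@2: h1:10  h2:15  h3:8  h4:5 → peak 15
Best is C@1, peak 15.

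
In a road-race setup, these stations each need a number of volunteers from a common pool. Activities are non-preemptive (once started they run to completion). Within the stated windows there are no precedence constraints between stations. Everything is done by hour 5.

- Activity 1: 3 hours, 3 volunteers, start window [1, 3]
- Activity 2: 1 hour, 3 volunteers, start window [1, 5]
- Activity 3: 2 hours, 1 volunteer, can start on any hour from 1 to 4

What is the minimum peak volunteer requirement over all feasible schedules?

4

Early-start (Activity 1@1, Activity 2@1, Activity 3@1) gives peak 7: h1:7  h2:4  h3:3  h4:0  h5:0.
Shift Activity 2→4.
Schedule Activity 1@1, Activity 2@4, Activity 3@1: h1:4  h2:4  h3:3  h4:3  h5:0 — peak 4.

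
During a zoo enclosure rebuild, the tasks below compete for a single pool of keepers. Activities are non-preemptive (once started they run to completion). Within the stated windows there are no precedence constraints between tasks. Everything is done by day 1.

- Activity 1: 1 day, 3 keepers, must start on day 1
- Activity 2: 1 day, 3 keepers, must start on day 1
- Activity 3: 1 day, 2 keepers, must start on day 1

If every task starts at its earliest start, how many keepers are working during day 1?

At early start, day 1 has: Activity 1, Activity 2, Activity 3.
Demand: 3 + 3 + 2 = 8.

8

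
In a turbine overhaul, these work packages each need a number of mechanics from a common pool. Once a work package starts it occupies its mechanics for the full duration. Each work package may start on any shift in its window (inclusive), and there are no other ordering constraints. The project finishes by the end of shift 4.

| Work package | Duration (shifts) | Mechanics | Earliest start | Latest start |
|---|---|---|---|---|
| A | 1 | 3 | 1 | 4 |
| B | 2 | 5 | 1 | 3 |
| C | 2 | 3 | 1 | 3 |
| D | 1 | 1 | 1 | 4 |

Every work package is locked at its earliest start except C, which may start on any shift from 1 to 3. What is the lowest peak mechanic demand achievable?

C@1: s1:12  s2:8  s3:0  s4:0 → peak 12
C@2: s1:9  s2:8  s3:3  s4:0 → peak 9
C@3: s1:9  s2:5  s3:3  s4:3 → peak 9
Best is C@2, peak 9.

9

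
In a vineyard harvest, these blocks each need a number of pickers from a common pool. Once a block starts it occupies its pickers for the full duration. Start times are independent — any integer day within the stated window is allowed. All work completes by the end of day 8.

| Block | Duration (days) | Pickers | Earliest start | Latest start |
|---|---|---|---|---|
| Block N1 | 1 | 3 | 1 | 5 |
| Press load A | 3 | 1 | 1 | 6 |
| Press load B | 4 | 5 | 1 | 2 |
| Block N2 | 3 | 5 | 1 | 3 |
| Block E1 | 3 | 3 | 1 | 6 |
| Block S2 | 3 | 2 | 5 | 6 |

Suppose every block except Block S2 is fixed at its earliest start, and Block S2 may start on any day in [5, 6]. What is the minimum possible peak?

Block S2@5: d1:17  d2:14  d3:14  d4:5  d5:2  d6:2  d7:2  d8:0 → peak 17
Block S2@6: d1:17  d2:14  d3:14  d4:5  d5:0  d6:2  d7:2  d8:2 → peak 17
Best is Block S2@5, peak 17.

17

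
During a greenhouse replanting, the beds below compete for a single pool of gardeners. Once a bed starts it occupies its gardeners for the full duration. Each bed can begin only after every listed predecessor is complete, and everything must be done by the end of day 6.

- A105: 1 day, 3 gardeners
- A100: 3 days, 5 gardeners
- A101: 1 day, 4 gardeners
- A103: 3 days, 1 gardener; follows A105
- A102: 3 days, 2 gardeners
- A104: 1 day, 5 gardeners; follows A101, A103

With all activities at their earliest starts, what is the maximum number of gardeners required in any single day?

14

Early-start schedule: A105@1, A100@1, A101@1, A103@2, A102@1, A104@5.
Load per day: day 1: 14, day 2: 8, day 3: 8, day 4: 1, day 5: 5, day 6: 0.
Peak is 14.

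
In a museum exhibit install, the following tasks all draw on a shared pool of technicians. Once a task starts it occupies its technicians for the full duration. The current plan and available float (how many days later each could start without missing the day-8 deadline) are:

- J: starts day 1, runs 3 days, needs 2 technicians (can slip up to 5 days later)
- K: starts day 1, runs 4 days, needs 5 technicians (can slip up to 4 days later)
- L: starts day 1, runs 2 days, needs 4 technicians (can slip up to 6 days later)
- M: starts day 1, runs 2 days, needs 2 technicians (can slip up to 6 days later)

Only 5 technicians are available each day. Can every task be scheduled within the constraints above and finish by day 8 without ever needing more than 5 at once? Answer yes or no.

The minimum achievable peak is 6; 5 < 6, so no feasible schedule stays within the cap.

no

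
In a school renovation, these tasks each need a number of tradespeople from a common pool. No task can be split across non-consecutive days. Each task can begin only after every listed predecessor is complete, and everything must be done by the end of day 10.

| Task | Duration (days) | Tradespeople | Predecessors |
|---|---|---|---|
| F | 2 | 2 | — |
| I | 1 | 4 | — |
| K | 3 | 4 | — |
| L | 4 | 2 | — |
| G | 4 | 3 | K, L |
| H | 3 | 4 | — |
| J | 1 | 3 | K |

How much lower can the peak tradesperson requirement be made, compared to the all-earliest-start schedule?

9

Early-start peak: d1:16  d2:12  d3:10  d4:5  d5:3  d6:3  d7:3  d8:3  d9:0  d10:0 ⇒ 16.
Leveled (F@1, I@1, K@2, L@3, G@7, H@5, J@8): d1:6  d2:6  d3:6  d4:6  d5:6  d6:6  d7:7  d8:6  d9:3  d10:3 ⇒ 7.
Reduction 16 − 7 = 9.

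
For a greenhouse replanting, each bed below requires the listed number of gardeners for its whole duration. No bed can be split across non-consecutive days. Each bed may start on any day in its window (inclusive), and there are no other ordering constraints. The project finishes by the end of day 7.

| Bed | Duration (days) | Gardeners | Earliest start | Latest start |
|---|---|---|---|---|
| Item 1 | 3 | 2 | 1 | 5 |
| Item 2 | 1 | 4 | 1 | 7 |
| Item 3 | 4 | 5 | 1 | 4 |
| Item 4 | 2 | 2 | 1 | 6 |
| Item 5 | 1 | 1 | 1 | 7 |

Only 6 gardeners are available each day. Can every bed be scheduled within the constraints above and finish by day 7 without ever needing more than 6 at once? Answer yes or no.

yes

Schedule Item 1@1, Item 2@1, Item 3@4, Item 4@2, Item 5@2: d1:6  d2:5  d3:4  d4:5  d5:5  d6:5  d7:5 — peak 6 ≤ 6.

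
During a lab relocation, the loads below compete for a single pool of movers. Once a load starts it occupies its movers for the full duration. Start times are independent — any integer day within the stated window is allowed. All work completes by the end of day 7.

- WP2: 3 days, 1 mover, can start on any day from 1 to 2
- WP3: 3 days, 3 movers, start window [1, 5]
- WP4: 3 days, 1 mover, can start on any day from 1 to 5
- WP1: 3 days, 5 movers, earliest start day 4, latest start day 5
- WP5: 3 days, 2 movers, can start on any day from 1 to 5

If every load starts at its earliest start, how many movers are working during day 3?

At early start, day 3 has: WP2, WP3, WP4, WP5.
Demand: 1 + 3 + 1 + 2 = 7.

7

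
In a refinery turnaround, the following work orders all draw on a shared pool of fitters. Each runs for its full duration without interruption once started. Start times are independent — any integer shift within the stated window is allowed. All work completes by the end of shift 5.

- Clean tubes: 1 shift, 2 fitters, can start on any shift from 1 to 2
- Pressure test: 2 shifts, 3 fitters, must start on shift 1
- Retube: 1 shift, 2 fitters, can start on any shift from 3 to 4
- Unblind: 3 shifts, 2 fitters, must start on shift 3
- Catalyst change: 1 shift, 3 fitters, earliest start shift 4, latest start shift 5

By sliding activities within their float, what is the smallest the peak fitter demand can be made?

Schedule Clean tubes@1, Pressure test@1, Retube@3, Unblind@3, Catalyst change@4: s1:5  s2:3  s3:4  s4:5  s5:2 — peak 5.
No arrangement of the 8 feasible schedules does better.

5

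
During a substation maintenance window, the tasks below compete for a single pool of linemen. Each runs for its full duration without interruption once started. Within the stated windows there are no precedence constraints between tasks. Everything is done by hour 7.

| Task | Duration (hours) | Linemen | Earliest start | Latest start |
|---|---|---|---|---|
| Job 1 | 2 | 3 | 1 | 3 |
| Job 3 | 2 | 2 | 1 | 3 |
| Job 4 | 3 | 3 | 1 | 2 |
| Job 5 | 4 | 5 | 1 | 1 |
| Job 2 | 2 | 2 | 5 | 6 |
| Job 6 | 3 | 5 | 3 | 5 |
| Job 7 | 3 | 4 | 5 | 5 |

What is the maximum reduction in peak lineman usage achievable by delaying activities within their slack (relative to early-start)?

Early-start peak: h1:13  h2:13  h3:13  h4:10  h5:11  h6:6  h7:4 ⇒ 13.
Leveled (Job 1@1, Job 3@3, Job 4@1, Job 5@1, Job 2@5, Job 6@5, Job 7@5): h1:11  h2:11  h3:10  h4:7  h5:11  h6:11  h7:9 ⇒ 11.
Reduction 13 − 11 = 2.

2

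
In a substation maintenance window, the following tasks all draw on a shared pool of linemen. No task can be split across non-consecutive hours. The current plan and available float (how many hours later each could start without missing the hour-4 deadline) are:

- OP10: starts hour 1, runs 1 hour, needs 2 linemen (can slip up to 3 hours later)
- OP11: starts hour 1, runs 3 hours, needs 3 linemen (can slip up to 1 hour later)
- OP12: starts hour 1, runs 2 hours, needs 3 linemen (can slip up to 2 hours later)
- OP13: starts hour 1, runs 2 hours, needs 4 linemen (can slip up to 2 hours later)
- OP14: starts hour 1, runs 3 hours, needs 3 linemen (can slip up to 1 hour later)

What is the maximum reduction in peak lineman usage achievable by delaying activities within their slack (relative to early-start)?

Early-start peak: h1:15  h2:13  h3:6  h4:0 ⇒ 15.
Leveled (OP10@1, OP11@1, OP12@1, OP13@3, OP14@2): h1:8  h2:9  h3:10  h4:7 ⇒ 10.
Reduction 15 − 10 = 5.

5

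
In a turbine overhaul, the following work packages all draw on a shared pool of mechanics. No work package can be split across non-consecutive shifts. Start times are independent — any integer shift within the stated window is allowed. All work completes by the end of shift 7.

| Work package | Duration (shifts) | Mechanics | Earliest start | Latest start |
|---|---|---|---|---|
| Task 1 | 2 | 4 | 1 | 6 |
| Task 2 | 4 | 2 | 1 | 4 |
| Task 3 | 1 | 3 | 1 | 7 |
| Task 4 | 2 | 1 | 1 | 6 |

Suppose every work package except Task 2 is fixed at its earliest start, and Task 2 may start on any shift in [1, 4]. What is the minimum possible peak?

Task 2@1: s1:10  s2:7  s3:2  s4:2  s5:0  s6:0  s7:0 → peak 10
Task 2@2: s1:8  s2:7  s3:2  s4:2  s5:2  s6:0  s7:0 → peak 8
Task 2@3: s1:8  s2:5  s3:2  s4:2  s5:2  s6:2  s7:0 → peak 8
Task 2@4: s1:8  s2:5  s3:0  s4:2  s5:2  s6:2  s7:2 → peak 8
Best is Task 2@2, peak 8.

8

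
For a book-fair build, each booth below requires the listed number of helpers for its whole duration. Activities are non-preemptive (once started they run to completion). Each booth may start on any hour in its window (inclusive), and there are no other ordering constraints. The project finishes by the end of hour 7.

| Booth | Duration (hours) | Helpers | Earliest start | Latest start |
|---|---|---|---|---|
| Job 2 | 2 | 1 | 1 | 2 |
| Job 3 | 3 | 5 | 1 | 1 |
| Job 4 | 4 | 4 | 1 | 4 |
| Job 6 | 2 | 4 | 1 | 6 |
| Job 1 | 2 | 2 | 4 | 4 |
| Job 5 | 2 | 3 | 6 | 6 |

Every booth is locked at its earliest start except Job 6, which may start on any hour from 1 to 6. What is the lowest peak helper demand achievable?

10

Job 6@1: h1:14  h2:14  h3:9  h4:6  h5:2  h6:3  h7:3 → peak 14
Job 6@2: h1:10  h2:14  h3:13  h4:6  h5:2  h6:3  h7:3 → peak 14
Job 6@3: h1:10  h2:10  h3:13  h4:10  h5:2  h6:3  h7:3 → peak 13
Job 6@4: h1:10  h2:10  h3:9  h4:10  h5:6  h6:3  h7:3 → peak 10
Job 6@5: h1:10  h2:10  h3:9  h4:6  h5:6  h6:7  h7:3 → peak 10
Job 6@6: h1:10  h2:10  h3:9  h4:6  h5:2  h6:7  h7:7 → peak 10
Best is Job 6@4, peak 10.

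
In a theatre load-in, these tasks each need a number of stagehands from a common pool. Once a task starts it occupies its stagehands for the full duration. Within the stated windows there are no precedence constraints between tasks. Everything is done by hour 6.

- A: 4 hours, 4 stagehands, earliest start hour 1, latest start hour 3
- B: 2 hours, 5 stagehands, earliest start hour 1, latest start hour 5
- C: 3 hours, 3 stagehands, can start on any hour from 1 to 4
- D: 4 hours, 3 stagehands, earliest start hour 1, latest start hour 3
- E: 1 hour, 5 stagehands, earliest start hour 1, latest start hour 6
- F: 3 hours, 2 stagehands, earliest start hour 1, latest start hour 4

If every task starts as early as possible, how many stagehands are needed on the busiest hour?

22

Early-start schedule: A@1, B@1, C@1, D@1, E@1, F@1.
Load per hour: hour 1: 22, hour 2: 17, hour 3: 12, hour 4: 7, hour 5: 0, hour 6: 0.
Peak is 22.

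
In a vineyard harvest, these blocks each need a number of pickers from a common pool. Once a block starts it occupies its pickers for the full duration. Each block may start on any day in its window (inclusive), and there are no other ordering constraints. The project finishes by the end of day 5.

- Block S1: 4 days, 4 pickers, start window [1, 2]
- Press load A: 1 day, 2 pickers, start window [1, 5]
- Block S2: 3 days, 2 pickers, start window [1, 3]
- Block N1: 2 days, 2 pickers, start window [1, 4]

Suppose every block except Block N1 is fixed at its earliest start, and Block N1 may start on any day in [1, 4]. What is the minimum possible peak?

Block N1@1: d1:10  d2:8  d3:6  d4:4  d5:0 → peak 10
Block N1@2: d1:8  d2:8  d3:8  d4:4  d5:0 → peak 8
Block N1@3: d1:8  d2:6  d3:8  d4:6  d5:0 → peak 8
Block N1@4: d1:8  d2:6  d3:6  d4:6  d5:2 → peak 8
Best is Block N1@2, peak 8.

8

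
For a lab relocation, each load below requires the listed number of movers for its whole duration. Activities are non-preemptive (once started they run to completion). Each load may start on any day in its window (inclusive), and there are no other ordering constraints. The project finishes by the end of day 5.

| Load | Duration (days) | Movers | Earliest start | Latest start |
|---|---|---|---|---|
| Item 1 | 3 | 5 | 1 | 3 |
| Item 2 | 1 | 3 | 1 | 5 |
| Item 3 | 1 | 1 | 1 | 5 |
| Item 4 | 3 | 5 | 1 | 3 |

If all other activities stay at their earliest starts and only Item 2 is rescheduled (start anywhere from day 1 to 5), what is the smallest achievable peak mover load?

11

Item 2@1: d1:14  d2:10  d3:10  d4:0  d5:0 → peak 14
Item 2@2: d1:11  d2:13  d3:10  d4:0  d5:0 → peak 13
Item 2@3: d1:11  d2:10  d3:13  d4:0  d5:0 → peak 13
Item 2@4: d1:11  d2:10  d3:10  d4:3  d5:0 → peak 11
Item 2@5: d1:11  d2:10  d3:10  d4:0  d5:3 → peak 11
Best is Item 2@4, peak 11.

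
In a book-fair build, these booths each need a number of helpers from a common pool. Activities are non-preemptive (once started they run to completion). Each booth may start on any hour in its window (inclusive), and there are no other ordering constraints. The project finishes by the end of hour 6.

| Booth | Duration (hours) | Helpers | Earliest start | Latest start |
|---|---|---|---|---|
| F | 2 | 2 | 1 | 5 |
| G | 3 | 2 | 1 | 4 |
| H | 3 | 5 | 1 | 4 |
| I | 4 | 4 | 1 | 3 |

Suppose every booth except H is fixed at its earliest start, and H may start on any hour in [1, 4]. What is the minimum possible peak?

9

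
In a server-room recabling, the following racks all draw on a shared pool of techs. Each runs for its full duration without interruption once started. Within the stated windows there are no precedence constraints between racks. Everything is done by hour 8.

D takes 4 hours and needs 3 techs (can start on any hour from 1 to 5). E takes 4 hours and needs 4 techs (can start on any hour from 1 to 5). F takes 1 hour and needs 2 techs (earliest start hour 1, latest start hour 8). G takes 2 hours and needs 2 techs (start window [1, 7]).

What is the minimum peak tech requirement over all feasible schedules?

Early-start (D@1, E@1, F@1, G@1) gives peak 11: h1:11  h2:9  h3:7  h4:7  h5:0  h6:0  h7:0  h8:0.
Shift E→5, G→2.
Schedule D@1, E@5, F@1, G@2: h1:5  h2:5  h3:5  h4:3  h5:4  h6:4  h7:4  h8:4 — peak 5.
Total tech-hours = 34 over 8 hours ⇒ peak ≥ ⌈34/8⌉ = 5, so 5 is optimal.

5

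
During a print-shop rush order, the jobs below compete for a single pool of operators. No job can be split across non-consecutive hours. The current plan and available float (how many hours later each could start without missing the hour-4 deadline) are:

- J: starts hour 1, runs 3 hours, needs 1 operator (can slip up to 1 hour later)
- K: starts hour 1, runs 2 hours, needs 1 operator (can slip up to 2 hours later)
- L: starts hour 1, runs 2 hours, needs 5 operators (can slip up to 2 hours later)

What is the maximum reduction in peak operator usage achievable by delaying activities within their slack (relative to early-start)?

1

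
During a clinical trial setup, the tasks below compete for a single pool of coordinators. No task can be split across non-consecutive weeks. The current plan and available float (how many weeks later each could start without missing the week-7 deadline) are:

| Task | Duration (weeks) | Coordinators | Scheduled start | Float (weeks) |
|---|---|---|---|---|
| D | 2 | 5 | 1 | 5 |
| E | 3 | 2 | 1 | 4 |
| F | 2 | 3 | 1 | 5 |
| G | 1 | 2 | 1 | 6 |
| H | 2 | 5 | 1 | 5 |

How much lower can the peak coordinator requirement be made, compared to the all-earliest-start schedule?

Early-start peak: w1:17  w2:15  w3:2  w4:0  w5:0  w6:0  w7:0 ⇒ 17.
Leveled (D@1, E@3, F@3, G@5, H@6): w1:5  w2:5  w3:5  w4:5  w5:4  w6:5  w7:5 ⇒ 5.
Reduction 17 − 5 = 12.

12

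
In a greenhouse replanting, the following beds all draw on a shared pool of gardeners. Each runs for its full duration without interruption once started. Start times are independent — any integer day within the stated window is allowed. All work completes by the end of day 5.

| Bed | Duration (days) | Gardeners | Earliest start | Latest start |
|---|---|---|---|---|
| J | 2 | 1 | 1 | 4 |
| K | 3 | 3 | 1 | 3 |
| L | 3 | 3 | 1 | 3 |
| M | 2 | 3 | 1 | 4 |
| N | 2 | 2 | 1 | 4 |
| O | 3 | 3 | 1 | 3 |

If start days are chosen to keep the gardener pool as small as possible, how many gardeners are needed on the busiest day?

9

Early-start (J@1, K@1, L@1, M@1, N@1, O@1) gives peak 15: d1:15  d2:15  d3:9  d4:0  d5:0.
Shift M→4, O→3.
Schedule J@1, K@1, L@1, M@4, N@1, O@3: d1:9  d2:9  d3:9  d4:6  d5:6 — peak 9.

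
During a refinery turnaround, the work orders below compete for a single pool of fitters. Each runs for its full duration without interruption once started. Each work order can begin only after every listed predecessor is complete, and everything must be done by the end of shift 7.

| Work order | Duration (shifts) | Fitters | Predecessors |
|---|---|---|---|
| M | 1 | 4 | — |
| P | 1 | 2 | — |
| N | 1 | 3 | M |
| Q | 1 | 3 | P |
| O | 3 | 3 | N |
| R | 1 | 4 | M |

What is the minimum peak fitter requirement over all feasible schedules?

Early-start (M@1, P@1, N@2, Q@2, O@3, R@2) gives peak 10: s1:6  s2:10  s3:3  s4:3  s5:3  s6:0  s7:0.
Shift P→2, Q→3, O→4, R→7.
Schedule M@1, P@2, N@2, Q@3, O@4, R@7: s1:4  s2:5  s3:3  s4:3  s5:3  s6:3  s7:4 — peak 5.

5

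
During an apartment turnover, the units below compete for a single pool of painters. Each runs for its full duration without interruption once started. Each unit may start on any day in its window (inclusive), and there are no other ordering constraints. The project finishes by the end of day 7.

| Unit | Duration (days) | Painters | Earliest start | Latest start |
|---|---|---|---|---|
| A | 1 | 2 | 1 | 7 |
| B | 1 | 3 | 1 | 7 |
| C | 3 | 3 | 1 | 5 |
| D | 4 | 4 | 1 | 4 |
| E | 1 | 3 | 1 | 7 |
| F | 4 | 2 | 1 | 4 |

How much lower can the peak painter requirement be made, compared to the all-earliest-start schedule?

11

Early-start peak: d1:17  d2:9  d3:9  d4:6  d5:0  d6:0  d7:0 ⇒ 17.
Leveled (A@1, B@2, C@1, D@4, E@3, F@4): d1:5  d2:6  d3:6  d4:6  d5:6  d6:6  d7:6 ⇒ 6.
Reduction 17 − 6 = 11.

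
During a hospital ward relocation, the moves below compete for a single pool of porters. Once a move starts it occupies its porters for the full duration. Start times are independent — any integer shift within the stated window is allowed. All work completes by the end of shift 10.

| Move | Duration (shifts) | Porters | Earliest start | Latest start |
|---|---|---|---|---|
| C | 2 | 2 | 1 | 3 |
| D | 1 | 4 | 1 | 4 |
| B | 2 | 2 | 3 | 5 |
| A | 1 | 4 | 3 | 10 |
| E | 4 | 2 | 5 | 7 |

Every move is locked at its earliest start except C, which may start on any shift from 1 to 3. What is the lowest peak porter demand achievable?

C@1: s1:6  s2:2  s3:6  s4:2  s5:2  s6:2  s7:2  s8:2  s9:0  s10:0 → peak 6
C@2: s1:4  s2:2  s3:8  s4:2  s5:2  s6:2  s7:2  s8:2  s9:0  s10:0 → peak 8
C@3: s1:4  s2:0  s3:8  s4:4  s5:2  s6:2  s7:2  s8:2  s9:0  s10:0 → peak 8
Best is C@1, peak 6.

6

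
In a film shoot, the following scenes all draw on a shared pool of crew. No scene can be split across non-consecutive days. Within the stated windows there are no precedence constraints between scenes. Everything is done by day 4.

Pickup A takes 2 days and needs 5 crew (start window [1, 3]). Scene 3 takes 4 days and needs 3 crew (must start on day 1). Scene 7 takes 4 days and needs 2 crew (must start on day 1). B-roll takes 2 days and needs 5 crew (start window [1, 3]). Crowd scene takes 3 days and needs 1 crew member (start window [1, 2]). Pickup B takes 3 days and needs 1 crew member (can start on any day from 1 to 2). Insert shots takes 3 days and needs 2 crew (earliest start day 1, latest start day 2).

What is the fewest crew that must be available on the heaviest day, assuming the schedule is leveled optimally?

14

Early-start (Pickup A@1, Scene 3@1, Scene 7@1, B-roll@1, Crowd scene@1, Pickup B@1, Insert shots@1) gives peak 19: d1:19  d2:19  d3:9  d4:5.
Shift B-roll→3.
Schedule Pickup A@1, Scene 3@1, Scene 7@1, B-roll@3, Crowd scene@1, Pickup B@1, Insert shots@1: d1:14  d2:14  d3:14  d4:10 — peak 14.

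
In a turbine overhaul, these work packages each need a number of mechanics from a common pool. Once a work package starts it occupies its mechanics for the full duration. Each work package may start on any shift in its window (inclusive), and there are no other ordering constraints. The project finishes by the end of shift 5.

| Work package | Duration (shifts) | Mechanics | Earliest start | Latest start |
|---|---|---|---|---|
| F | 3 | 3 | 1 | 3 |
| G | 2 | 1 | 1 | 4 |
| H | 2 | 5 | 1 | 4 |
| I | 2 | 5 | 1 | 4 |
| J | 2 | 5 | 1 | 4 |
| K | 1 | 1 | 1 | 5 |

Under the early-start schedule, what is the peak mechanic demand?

Early-start schedule: F@1, G@1, H@1, I@1, J@1, K@1.
Load per shift: shift 1: 20, shift 2: 19, shift 3: 3, shift 4: 0, shift 5: 0.
Peak is 20.

20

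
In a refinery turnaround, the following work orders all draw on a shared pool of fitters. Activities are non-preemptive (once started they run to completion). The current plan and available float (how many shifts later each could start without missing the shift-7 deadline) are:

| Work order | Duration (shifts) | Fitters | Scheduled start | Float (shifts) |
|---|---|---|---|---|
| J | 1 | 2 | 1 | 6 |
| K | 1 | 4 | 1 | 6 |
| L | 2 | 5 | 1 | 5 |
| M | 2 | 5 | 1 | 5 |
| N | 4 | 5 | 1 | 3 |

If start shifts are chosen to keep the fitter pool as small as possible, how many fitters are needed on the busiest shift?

10

Early-start (J@1, K@1, L@1, M@1, N@1) gives peak 21: s1:21  s2:15  s3:5  s4:5  s5:0  s6:0  s7:0.
Shift L→2, M→2, N→4.
Schedule J@1, K@1, L@2, M@2, N@4: s1:6  s2:10  s3:10  s4:5  s5:5  s6:5  s7:5 — peak 10.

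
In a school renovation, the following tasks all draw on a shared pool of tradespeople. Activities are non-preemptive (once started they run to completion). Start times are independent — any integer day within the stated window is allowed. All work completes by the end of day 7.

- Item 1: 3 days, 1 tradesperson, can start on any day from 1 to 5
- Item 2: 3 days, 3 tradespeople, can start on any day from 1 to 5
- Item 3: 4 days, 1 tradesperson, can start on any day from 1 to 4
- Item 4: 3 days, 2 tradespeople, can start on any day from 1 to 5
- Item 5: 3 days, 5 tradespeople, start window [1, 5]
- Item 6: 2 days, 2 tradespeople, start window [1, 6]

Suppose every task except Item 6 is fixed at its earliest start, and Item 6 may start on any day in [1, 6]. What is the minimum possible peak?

Item 6@1: d1:14  d2:14  d3:12  d4:1  d5:0  d6:0  d7:0 → peak 14
Item 6@2: d1:12  d2:14  d3:14  d4:1  d5:0  d6:0  d7:0 → peak 14
Item 6@3: d1:12  d2:12  d3:14  d4:3  d5:0  d6:0  d7:0 → peak 14
Item 6@4: d1:12  d2:12  d3:12  d4:3  d5:2  d6:0  d7:0 → peak 12
Item 6@5: d1:12  d2:12  d3:12  d4:1  d5:2  d6:2  d7:0 → peak 12
Item 6@6: d1:12  d2:12  d3:12  d4:1  d5:0  d6:2  d7:2 → peak 12
Best is Item 6@4, peak 12.

12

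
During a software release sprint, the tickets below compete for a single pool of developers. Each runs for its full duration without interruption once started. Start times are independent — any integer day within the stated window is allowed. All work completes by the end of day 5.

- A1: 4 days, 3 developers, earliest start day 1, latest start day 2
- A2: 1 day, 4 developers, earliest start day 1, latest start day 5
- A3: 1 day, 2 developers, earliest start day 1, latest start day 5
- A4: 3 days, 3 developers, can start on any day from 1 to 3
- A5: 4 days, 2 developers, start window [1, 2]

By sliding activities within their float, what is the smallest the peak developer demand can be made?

8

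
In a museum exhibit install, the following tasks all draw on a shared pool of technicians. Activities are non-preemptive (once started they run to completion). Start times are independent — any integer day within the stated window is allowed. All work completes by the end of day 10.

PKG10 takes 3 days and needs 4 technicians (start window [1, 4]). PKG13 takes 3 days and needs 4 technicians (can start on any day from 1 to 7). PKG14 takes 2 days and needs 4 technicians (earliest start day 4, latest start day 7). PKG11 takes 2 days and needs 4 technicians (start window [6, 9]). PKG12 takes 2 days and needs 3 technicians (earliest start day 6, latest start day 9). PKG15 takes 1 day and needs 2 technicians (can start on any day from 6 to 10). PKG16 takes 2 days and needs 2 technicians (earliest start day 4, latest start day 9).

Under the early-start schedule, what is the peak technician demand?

Early-start schedule: PKG10@1, PKG13@1, PKG14@4, PKG11@6, PKG12@6, PKG15@6, PKG16@4.
Load per day: day 1: 8, day 2: 8, day 3: 8, day 4: 6, day 5: 6, day 6: 9, day 7: 7, day 8: 0, day 9: 0, day 10: 0.
Peak is 9.

9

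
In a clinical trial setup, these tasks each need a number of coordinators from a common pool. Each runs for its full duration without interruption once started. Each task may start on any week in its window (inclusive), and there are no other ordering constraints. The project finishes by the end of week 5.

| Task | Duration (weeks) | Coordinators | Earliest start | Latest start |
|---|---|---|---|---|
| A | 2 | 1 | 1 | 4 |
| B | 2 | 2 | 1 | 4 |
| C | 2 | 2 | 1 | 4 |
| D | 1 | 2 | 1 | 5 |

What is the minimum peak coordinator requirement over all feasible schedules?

Early-start (A@1, B@1, C@1, D@1) gives peak 7: w1:7  w2:5  w3:0  w4:0  w5:0.
Shift C→3, D→5.
Schedule A@1, B@1, C@3, D@5: w1:3  w2:3  w3:2  w4:2  w5:2 — peak 3.
Total coordinator-weeks = 12 over 5 weeks ⇒ peak ≥ ⌈12/5⌉ = 3, so 3 is optimal.

3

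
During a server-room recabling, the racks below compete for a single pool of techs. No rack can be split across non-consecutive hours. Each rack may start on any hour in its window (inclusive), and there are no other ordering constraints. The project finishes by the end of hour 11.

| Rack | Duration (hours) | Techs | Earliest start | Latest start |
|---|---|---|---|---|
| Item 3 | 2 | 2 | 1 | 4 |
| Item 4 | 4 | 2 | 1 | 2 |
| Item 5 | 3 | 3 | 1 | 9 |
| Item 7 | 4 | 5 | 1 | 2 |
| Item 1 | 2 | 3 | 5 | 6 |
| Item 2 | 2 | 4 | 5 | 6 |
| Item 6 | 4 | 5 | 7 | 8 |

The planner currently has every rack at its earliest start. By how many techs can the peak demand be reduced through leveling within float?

Early-start peak: h1:12  h2:12  h3:10  h4:7  h5:7  h6:7  h7:5  h8:5  h9:5  h10:5  h11:0 ⇒ 12.
Leveled (Item 3@1, Item 4@1, Item 5@7, Item 7@1, Item 1@5, Item 2@5, Item 6@7): h1:9  h2:9  h3:7  h4:7  h5:7  h6:7  h7:8  h8:8  h9:8  h10:5  h11:0 ⇒ 9.
Reduction 12 − 9 = 3.

3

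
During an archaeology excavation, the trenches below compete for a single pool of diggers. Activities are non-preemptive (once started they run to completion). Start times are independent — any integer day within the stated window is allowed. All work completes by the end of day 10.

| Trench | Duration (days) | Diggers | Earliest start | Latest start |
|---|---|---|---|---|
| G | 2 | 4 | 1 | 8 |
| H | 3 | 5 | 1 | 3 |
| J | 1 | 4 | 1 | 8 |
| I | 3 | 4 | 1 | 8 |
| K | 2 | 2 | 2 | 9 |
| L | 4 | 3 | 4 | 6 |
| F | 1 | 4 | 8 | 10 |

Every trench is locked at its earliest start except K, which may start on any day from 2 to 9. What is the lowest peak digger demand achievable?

17

K@2: d1:17  d2:15  d3:11  d4:3  d5:3  d6:3  d7:3  d8:4  d9:0  d10:0 → peak 17
K@3: d1:17  d2:13  d3:11  d4:5  d5:3  d6:3  d7:3  d8:4  d9:0  d10:0 → peak 17
K@4: d1:17  d2:13  d3:9  d4:5  d5:5  d6:3  d7:3  d8:4  d9:0  d10:0 → peak 17
K@5: d1:17  d2:13  d3:9  d4:3  d5:5  d6:5  d7:3  d8:4  d9:0  d10:0 → peak 17
K@6: d1:17  d2:13  d3:9  d4:3  d5:3  d6:5  d7:5  d8:4  d9:0  d10:0 → peak 17
K@7: d1:17  d2:13  d3:9  d4:3  d5:3  d6:3  d7:5  d8:6  d9:0  d10:0 → peak 17
K@8: d1:17  d2:13  d3:9  d4:3  d5:3  d6:3  d7:3  d8:6  d9:2  d10:0 → peak 17
K@9: d1:17  d2:13  d3:9  d4:3  d5:3  d6:3  d7:3  d8:4  d9:2  d10:2 → peak 17
Best is K@2, peak 17.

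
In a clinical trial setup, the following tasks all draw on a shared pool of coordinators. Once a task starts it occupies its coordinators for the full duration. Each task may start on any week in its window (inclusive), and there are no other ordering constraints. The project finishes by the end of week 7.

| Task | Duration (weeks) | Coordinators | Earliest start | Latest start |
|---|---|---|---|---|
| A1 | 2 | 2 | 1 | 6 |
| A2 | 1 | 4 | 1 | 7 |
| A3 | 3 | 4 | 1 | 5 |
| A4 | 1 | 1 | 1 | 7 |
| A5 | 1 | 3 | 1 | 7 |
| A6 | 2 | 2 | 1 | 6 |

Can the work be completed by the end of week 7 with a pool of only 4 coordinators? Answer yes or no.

yes

Schedule A1@1, A2@3, A3@4, A4@7, A5@7, A6@1: w1:4  w2:4  w3:4  w4:4  w5:4  w6:4  w7:4 — peak 4 ≤ 4.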